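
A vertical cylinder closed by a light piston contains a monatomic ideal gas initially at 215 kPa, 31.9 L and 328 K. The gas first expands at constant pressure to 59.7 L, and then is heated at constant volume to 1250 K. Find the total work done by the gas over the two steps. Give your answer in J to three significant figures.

W_total ≈ 5980 J

Step 1 (isobaric): W = PΔV = (215 kPa)(59.7 − 31.9 L) = 5977 J.
Step 2 (isochoric): W = 0 (constant volume).
W_total = 5977 + 0 = 5977 J.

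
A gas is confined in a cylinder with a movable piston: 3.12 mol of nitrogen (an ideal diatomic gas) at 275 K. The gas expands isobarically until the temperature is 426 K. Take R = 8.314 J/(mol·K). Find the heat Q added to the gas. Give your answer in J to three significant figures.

Isobaric: W = nRΔT = (3.12)(8.314)(151) = 3917 J.
ΔU = nCᵥΔT with Cᵥ = 5R/2: ΔU = (3.12)(20.79)(151) = 9792 J.
Q = ΔU + W = 9792 + 3917 = 13709 J.

Q ≈ 13700 J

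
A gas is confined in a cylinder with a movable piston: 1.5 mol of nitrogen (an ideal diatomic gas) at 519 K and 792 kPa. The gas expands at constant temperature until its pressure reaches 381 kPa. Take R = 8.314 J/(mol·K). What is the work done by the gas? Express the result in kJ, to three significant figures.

Isothermal process: W = nRT ln(V₂/V₁) = nRT ln(P₁/P₂).
W = (1.5)(8.314)(519) × ln(792/381)
  = 6472 × ln(2.079) = 6472 × 0.7318
W_by_gas = 4736 J.

W ≈ 4.74 kJ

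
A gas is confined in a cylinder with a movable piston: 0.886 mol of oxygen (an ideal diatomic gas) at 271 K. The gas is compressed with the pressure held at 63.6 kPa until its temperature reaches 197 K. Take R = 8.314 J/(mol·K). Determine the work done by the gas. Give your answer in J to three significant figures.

Isobaric: W = P ΔV = nR ΔT.
W = (0.886)(8.314)(197 − 271) = -545.1 J.

W ≈ -545 J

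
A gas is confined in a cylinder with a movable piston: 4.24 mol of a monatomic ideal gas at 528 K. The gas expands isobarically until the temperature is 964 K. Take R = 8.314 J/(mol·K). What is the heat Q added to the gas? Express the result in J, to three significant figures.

Isobaric: W = nRΔT = (4.24)(8.314)(436) = 15370 J.
ΔU = nCᵥΔT with Cᵥ = 3R/2: ΔU = (4.24)(12.47)(436) = 23054 J.
Q = ΔU + W = 23054 + 15370 = 38424 J.

Q ≈ 38400 J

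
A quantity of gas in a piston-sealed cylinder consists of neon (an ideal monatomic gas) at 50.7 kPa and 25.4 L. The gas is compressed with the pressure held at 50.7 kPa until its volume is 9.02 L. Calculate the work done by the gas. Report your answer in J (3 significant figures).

Isobaric: W = P ΔV.
W = (50.7 kPa)(9.02 − 25.4 L) = (50.7)(-16.38) = -830.5 J.

W ≈ -830 J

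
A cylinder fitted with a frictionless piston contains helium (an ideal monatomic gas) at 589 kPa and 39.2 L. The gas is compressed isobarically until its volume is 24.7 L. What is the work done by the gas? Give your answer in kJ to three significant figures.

W ≈ -8.54 kJ

Isobaric: W = P ΔV.
W = (589 kPa)(24.7 − 39.2 L) = (589)(-14.5) = -8541 J.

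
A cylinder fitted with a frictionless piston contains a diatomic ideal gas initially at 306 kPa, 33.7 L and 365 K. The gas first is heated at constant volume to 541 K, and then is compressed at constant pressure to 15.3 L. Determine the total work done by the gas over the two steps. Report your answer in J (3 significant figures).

W_total ≈ -8350 J

Step 1 (isochoric): W = 0 (constant volume).
After step 1: P = 453.6 kPa (V unchanged).
Step 2 (isobaric): W = PΔV = (453.6 kPa)(15.3 − 33.7 L) = -8345 J.
W_total = 0 − 8345 = -8345 J.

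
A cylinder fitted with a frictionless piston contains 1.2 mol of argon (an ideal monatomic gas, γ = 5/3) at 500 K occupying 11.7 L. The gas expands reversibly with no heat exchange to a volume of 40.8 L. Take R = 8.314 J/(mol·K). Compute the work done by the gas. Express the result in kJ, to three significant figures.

W ≈ 4.23 kJ

Adiabatic: TV^(γ−1) = const with γ = 5/3.
T₂ = T₁ (V₁/V₂)^(γ−1) = 500 × (11.7/40.8)^0.667 = 500 × 0.4349 = 217.4 K.
W_by = nCᵥ(T₁ − T₂) = (1.2)(12.47)(500 − 217.4) = 4229 J.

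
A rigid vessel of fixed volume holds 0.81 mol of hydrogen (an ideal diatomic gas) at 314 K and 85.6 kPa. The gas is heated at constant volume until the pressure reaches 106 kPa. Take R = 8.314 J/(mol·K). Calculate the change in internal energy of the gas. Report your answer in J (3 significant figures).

ΔU ≈ 1260 J

Constant volume ⇒ W = 0, so Q = ΔU = nCᵥΔT with Cᵥ = 5R/2 = 20.79 J/(mol·K).
At constant V, T₂/T₁ = P₂/P₁ ⇒ ΔT = T₁(P₂/P₁ − 1) = 314·(106/85.6 − 1) = 74.83 K.
ΔU = (0.81)(20.79)(74.83) = 1260 J.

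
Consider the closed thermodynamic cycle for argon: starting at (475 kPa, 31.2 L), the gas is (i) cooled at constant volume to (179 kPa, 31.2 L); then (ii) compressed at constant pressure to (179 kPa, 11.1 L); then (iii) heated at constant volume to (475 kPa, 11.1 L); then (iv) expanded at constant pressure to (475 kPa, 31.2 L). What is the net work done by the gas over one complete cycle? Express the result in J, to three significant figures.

Constant-volume legs do no work.
W(ii) = (179)(11.1 − 31.2) = -3598 J; W(iv) = (475)(31.2 − 11.1) = 9548 J.
W_net = -3598 + 9548 = 5950 J (the clockwise enclosed area).

W_net ≈ 5950 J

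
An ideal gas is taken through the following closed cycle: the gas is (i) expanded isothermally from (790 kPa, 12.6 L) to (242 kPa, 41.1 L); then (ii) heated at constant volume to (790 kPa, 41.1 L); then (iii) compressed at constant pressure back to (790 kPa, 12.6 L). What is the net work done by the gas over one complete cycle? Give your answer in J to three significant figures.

W_net ≈ -10700 J

Leg (i): W = PᵢVᵢ ln(V_f/Vᵢ) = (9954) ln(41.1/12.6) = 11769 J.
Leg (ii): W = 0.
Leg (iii): W = PΔV = (790)(12.6 − 41.1) = -22515 J.
W_net = 11769 − 22515 = -10746 J.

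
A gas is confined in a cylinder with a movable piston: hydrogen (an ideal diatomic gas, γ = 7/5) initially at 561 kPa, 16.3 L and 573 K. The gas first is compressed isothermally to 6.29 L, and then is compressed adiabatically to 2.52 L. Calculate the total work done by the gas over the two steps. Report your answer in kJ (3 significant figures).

W_total ≈ -18.8 kJ

Step 1 (isothermal): W = P₁V₁ ln(V₂/V₁) = (9144) ln(6.29/16.3) = -8707 J.
After step 1: P = 1454 kPa, V = 6.29 L, T = 573 K.
Step 2 (adiabatic): W = (P₁V₁ − P₂V₂)/(γ−1) = (9144 − 13184)/0.4 = -10100 J.
W_total = -8707 − 10100 = -18807 J.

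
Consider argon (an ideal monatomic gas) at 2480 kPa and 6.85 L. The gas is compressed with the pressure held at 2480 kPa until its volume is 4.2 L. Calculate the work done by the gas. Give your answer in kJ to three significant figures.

W ≈ -6.57 kJ

Isobaric: W = P ΔV.
W = (2480 kPa)(4.2 − 6.85 L) = (2480)(-2.65) = -6572 J.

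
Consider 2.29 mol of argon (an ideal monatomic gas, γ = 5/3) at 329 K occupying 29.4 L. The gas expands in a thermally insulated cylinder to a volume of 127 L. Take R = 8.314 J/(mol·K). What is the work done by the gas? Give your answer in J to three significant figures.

Adiabatic: TV^(γ−1) = const with γ = 5/3.
T₂ = T₁ (V₁/V₂)^(γ−1) = 329 × (29.4/127)^0.667 = 329 × 0.377 = 124 K.
W_by = nCᵥ(T₁ − T₂) = (2.29)(12.47)(329 − 124) = 5853 J.

W ≈ 5850 J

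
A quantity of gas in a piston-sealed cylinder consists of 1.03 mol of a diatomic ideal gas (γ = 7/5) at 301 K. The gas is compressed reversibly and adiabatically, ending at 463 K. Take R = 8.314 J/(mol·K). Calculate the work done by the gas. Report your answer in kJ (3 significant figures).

W ≈ -3.47 kJ

Adiabatic ⇒ Q = 0, so W_by = −ΔU = nCᵥ(T₁ − T₂).
Cᵥ = 5R/2 = 20.79 J/(mol·K).
W = (1.03)(20.79)(301 − 463) = -3468 J.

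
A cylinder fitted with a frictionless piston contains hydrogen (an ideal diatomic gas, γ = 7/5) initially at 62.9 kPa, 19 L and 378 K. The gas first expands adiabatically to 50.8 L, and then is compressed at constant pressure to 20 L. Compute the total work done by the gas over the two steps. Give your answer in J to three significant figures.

W_total ≈ 483 J

Step 1 (adiabatic): W = (P₁V₁ − P₂V₂)/(γ−1) = (1195 − 806.4)/0.4 = 971.7 J.
After step 1: P = 15.87 kPa, V = 50.8 L, T = 255.1 K.
Step 2 (isobaric): W = PΔV = (15.87 kPa)(20 − 50.8 L) = -488.9 J.
W_total = 971.7 − 488.9 = 482.8 J.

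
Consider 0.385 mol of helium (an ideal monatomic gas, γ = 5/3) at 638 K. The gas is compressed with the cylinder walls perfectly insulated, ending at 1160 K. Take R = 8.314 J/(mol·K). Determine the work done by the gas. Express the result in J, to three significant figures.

Adiabatic ⇒ Q = 0, so W_by = −ΔU = nCᵥ(T₁ − T₂).
Cᵥ = 3R/2 = 12.47 J/(mol·K).
W = (0.385)(12.47)(638 − 1160) = -2506 J.

W ≈ -2510 J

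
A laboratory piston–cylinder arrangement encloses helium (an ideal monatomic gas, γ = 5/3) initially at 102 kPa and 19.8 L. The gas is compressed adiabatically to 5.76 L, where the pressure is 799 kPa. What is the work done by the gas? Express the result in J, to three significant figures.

W ≈ -3870 J

Adiabatic: W = (P₁V₁ − P₂V₂)/(γ − 1) with γ = 5/3.
P₁V₁ = 2020 J, P₂V₂ = 4602 J.
W = (2020 − 4602) / 0.6667 = -3874 J.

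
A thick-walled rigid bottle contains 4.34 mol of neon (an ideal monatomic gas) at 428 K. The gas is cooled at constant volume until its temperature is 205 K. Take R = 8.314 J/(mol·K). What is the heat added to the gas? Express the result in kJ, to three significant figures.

Constant volume ⇒ W = 0, so Q = ΔU = nCᵥΔT with Cᵥ = 3R/2 = 12.47 J/(mol·K).
ΔU = (4.34)(12.47)(205 − 428) = -12070 J.

Q ≈ -12.1 kJ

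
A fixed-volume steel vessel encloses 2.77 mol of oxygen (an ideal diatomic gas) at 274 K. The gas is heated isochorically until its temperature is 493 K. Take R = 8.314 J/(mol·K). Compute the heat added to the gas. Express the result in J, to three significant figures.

Q ≈ 12600 J

Constant volume ⇒ W = 0, so Q = ΔU = nCᵥΔT with Cᵥ = 5R/2 = 20.79 J/(mol·K).
ΔU = (2.77)(20.79)(493 − 274) = 12609 J.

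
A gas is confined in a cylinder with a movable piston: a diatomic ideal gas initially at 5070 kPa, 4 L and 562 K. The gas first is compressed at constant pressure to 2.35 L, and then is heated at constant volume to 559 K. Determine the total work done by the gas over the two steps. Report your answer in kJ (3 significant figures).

Step 1 (isobaric): W = PΔV = (5070 kPa)(2.35 − 4 L) = -8366 J.
Step 2 (isochoric): W = 0 (constant volume).
W_total = -8366 + 0 = -8366 J.

W_total ≈ -8.37 kJ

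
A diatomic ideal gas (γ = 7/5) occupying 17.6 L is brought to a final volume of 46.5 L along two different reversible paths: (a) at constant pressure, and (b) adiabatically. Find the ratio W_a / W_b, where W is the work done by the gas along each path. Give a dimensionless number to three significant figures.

Path (a) isobaric: W = P₁(V₂ − V₁) → W_a/(P₁V₁) = 1.642.
Path (b) adiabatic: W = P₁V₁(1 − (V₁/V₂)^(γ−1))/(γ−1) → W_b/(P₁V₁) = 0.805.
W_a / W_b = 1.642 / 0.805 = 2.04.

W_a / W_b ≈ 2.04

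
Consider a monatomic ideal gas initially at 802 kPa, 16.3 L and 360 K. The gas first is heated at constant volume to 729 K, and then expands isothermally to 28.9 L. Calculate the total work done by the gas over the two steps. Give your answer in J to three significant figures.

W_total ≈ 15200 J

Step 1 (isochoric): W = 0 (constant volume).
After step 1: P = 1624 kPa (V unchanged).
Step 2 (isothermal): W = P₁V₁ ln(V₂/V₁) = (26472) ln(28.9/16.3) = 15160 J.
W_total = 0 + 15160 = 15160 J.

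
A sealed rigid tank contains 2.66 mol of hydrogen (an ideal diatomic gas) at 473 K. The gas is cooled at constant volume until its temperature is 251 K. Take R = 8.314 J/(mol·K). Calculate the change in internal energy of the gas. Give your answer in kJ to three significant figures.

Constant volume ⇒ W = 0, so Q = ΔU = nCᵥΔT with Cᵥ = 5R/2 = 20.79 J/(mol·K).
ΔU = (2.66)(20.79)(251 − 473) = -12274 J.

ΔU ≈ -12.3 kJ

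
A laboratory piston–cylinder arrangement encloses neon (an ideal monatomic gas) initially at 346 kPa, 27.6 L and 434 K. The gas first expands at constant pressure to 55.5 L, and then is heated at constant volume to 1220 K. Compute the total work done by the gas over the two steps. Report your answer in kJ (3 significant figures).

Step 1 (isobaric): W = PΔV = (346 kPa)(55.5 − 27.6 L) = 9653 J.
Step 2 (isochoric): W = 0 (constant volume).
W_total = 9653 + 0 = 9653 J.

W_total ≈ 9.65 kJ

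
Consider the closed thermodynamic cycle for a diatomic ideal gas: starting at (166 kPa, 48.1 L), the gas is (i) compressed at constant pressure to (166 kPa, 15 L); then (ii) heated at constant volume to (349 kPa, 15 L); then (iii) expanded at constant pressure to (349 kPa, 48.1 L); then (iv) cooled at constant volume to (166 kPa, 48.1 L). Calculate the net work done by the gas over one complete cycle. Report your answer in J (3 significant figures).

Constant-volume legs do no work.
W(i) = (166)(15 − 48.1) = -5495 J; W(iii) = (349)(48.1 − 15) = 11552 J.
W_net = -5495 + 11552 = 6057 J (the clockwise enclosed area).

W_net ≈ 6060 J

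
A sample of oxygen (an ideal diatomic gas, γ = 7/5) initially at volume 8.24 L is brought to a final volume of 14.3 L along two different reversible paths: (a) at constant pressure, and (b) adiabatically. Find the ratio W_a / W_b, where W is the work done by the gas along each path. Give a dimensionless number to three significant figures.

Path (a) isobaric: W = P₁(V₂ − V₁) → W_a/(P₁V₁) = 0.7354.
Path (b) adiabatic: W = P₁V₁(1 − (V₁/V₂)^(γ−1))/(γ−1) → W_b/(P₁V₁) = 0.4947.
W_a / W_b = 0.7354 / 0.4947 = 1.487.

W_a / W_b ≈ 1.49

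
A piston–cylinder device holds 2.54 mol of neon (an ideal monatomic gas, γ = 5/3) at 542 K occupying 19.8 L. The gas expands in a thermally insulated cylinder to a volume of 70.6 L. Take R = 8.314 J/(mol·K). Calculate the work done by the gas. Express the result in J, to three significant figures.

Adiabatic: TV^(γ−1) = const with γ = 5/3.
T₂ = T₁ (V₁/V₂)^(γ−1) = 542 × (19.8/70.6)^0.667 = 542 × 0.4285 = 232.2 K.
W_by = nCᵥ(T₁ − T₂) = (2.54)(12.47)(542 − 232.2) = 9813 J.

W ≈ 9810 J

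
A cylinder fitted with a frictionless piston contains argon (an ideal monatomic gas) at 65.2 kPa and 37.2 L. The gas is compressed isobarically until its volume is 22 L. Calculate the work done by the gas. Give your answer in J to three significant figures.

W ≈ -991 J

Isobaric: W = P ΔV.
W = (65.2 kPa)(22 − 37.2 L) = (65.2)(-15.2) = -991 J.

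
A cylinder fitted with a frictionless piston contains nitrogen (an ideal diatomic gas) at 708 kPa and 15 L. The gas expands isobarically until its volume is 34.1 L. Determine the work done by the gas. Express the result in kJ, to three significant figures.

W ≈ 13.5 kJ

Isobaric: W = P ΔV.
W = (708 kPa)(34.1 − 15 L) = (708)(19.1) = 13523 J.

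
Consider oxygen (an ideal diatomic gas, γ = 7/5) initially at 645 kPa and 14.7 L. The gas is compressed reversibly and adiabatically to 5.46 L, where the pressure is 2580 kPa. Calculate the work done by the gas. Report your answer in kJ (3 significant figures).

W ≈ -11.5 kJ

Adiabatic: W = (P₁V₁ − P₂V₂)/(γ − 1) with γ = 7/5.
P₁V₁ = 9482 J, P₂V₂ = 14087 J.
W = (9482 − 14087) / 0.4 = -11513 J.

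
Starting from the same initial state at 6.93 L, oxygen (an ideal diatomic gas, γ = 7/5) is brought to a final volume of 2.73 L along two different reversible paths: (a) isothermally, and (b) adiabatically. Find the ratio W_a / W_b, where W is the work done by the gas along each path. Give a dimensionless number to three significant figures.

Path (a) isothermal: W = P₁V₁ ln(V₂/V₁) → W_a/(P₁V₁) = -0.9316.
Path (b) adiabatic: W = P₁V₁(1 − (V₁/V₂)^(γ−1))/(γ−1) → W_b/(P₁V₁) = -1.129.
W_a / W_b = -0.9316 / -1.129 = 0.8252.

W_a / W_b ≈ 0.825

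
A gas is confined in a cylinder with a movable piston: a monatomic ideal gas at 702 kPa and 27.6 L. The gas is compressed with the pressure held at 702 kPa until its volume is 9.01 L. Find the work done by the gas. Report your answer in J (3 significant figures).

W ≈ -13100 J

Isobaric: W = P ΔV.
W = (702 kPa)(9.01 − 27.6 L) = (702)(-18.59) = -13050 J.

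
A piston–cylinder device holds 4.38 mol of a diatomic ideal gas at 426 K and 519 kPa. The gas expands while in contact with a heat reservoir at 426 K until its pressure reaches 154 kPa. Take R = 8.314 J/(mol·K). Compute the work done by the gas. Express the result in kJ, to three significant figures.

W ≈ 18.8 kJ

Isothermal process: W = nRT ln(V₂/V₁) = nRT ln(P₁/P₂).
W = (4.38)(8.314)(426) × ln(519/154)
  = 15513 × ln(3.37) = 15513 × 1.215
W_by_gas = 18847 J.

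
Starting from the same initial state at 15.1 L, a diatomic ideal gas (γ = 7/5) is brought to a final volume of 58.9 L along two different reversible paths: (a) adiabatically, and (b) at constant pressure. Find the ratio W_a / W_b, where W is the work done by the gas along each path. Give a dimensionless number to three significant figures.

W_a / W_b ≈ 0.362

Path (a) adiabatic: W = P₁V₁(1 − (V₁/V₂)^(γ−1))/(γ−1) → W_a/(P₁V₁) = 1.05.
Path (b) isobaric: W = P₁(V₂ − V₁) → W_b/(P₁V₁) = 2.901.
W_a / W_b = 1.05 / 2.901 = 0.3619.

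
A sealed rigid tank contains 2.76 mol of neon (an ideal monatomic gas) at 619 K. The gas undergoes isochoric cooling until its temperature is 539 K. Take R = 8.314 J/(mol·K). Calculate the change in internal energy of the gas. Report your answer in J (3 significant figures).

ΔU ≈ -2750 J

Constant volume ⇒ W = 0, so Q = ΔU = nCᵥΔT with Cᵥ = 3R/2 = 12.47 J/(mol·K).
ΔU = (2.76)(12.47)(539 − 619) = -2754 J.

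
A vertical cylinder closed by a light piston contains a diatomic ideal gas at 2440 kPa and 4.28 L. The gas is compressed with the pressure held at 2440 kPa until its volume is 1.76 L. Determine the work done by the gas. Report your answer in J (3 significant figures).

Isobaric: W = P ΔV.
W = (2440 kPa)(1.76 − 4.28 L) = (2440)(-2.52) = -6149 J.

W ≈ -6150 J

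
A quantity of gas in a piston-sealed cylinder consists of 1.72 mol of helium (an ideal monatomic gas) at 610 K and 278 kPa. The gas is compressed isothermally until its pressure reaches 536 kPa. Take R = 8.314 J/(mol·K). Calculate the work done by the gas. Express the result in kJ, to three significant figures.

W ≈ -5.73 kJ

Isothermal process: W = nRT ln(V₂/V₁) = nRT ln(P₁/P₂).
W = (1.72)(8.314)(610) × ln(278/536)
  = 8723 × ln(0.5187) = 8723 × -0.6565
W_by_gas = -5727 J.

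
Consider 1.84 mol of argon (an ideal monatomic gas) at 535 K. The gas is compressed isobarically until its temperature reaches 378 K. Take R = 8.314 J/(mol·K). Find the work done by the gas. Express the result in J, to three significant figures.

W ≈ -2400 J

Isobaric: W = P ΔV = nR ΔT.
W = (1.84)(8.314)(378 − 535) = -2402 J.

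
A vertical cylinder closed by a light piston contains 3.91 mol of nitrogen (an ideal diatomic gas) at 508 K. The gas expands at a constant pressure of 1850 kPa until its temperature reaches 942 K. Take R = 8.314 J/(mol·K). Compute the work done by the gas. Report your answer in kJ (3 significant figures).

Isobaric: W = P ΔV = nR ΔT.
W = (3.91)(8.314)(942 − 508) = 14108 J.

W ≈ 14.1 kJ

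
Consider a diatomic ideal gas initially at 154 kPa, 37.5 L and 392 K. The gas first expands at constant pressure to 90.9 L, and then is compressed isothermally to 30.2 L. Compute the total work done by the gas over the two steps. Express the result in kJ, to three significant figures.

Step 1 (isobaric): W = PΔV = (154 kPa)(90.9 − 37.5 L) = 8224 J.
After step 1: P = 154 kPa, V = 90.9 L, T = 950.2 K.
Step 2 (isothermal): W = P₁V₁ ln(V₂/V₁) = (13999) ln(30.2/90.9) = -15425 J.
W_total = 8224 − 15425 = -7202 J.

W_total ≈ -7.20 kJ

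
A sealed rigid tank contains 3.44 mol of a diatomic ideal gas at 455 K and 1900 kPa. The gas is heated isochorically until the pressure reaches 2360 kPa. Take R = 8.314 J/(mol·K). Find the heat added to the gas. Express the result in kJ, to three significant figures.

Q ≈ 7.88 kJ

Constant volume ⇒ W = 0, so Q = ΔU = nCᵥΔT with Cᵥ = 5R/2 = 20.79 J/(mol·K).
At constant V, T₂/T₁ = P₂/P₁ ⇒ ΔT = T₁(P₂/P₁ − 1) = 455·(2360/1900 − 1) = 110.2 K.
ΔU = (3.44)(20.79)(110.2) = 7876 J.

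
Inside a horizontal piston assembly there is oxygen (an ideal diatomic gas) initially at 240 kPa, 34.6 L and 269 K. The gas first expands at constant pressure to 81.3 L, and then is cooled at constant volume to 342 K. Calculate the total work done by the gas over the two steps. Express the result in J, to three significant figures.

Step 1 (isobaric): W = PΔV = (240 kPa)(81.3 − 34.6 L) = 11208 J.
Step 2 (isochoric): W = 0 (constant volume).
W_total = 11208 + 0 = 11208 J.

W_total ≈ 11200 J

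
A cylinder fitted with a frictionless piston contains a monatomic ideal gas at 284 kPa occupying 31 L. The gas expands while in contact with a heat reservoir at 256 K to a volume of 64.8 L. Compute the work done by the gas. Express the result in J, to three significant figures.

W ≈ 6490 J

Isothermal: W = nRT ln(V₂/V₁) = P₁V₁ ln(V₂/V₁).
P₁V₁ = (284 kPa)(31 L) = 8804 J.
W = 8804 × ln(64.8/31) = 8804 × 0.7373
W_by_gas = 6491 J.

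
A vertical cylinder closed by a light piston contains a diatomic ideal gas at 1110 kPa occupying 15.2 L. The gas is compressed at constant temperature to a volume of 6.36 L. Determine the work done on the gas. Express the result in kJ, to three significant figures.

Isothermal: W = nRT ln(V₂/V₁) = P₁V₁ ln(V₂/V₁).
P₁V₁ = (1110 kPa)(15.2 L) = 16872 J.
W = 16872 × ln(6.36/15.2) = 16872 × -0.8713
W_by_gas = -14700 J; work on gas = −W_by = 14700 J.

W ≈ 14.7 kJ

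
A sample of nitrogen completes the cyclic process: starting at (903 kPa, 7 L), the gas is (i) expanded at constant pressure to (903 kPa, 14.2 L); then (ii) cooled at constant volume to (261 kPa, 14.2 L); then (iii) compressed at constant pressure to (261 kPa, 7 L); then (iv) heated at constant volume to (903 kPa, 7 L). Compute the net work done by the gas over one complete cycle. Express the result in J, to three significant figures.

Constant-volume legs do no work.
W(i) = (903)(14.2 − 7) = 6502 J; W(iii) = (261)(7 − 14.2) = -1879 J.
W_net = 6502 − 1879 = 4622 J (the clockwise enclosed area).

W_net ≈ 4620 J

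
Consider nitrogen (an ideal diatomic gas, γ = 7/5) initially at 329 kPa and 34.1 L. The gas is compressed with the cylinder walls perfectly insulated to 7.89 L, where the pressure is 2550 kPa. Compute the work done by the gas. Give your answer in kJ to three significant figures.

Adiabatic: W = (P₁V₁ − P₂V₂)/(γ − 1) with γ = 7/5.
P₁V₁ = 11219 J, P₂V₂ = 20120 J.
W = (11219 − 20120) / 0.4 = -22252 J.

W ≈ -22.3 kJ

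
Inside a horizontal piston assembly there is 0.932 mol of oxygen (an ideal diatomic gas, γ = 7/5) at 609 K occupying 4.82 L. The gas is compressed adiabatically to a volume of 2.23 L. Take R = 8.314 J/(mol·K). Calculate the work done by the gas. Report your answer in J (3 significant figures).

Adiabatic: TV^(γ−1) = const with γ = 7/5.
T₂ = T₁ (V₁/V₂)^(γ−1) = 609 × (4.82/2.23)^0.4 = 609 × 1.361 = 828.9 K.
W_by = nCᵥ(T₁ − T₂) = (0.932)(20.79)(609 − 828.9) = -4260 J.

W ≈ -4260 J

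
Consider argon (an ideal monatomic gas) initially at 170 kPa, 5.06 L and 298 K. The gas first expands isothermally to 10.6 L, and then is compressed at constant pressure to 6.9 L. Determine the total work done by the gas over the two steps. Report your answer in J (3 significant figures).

W_total ≈ 336 J

Step 1 (isothermal): W = P₁V₁ ln(V₂/V₁) = (860.2) ln(10.6/5.06) = 636.1 J.
After step 1: P = 81.15 kPa, V = 10.6 L, T = 298 K.
Step 2 (isobaric): W = PΔV = (81.15 kPa)(6.9 − 10.6 L) = -300.3 J.
W_total = 636.1 − 300.3 = 335.8 J.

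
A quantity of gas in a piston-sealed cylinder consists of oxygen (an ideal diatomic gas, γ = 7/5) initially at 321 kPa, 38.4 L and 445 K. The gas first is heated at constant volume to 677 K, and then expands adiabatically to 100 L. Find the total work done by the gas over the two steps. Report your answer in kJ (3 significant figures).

W_total ≈ 14.9 kJ

Step 1 (isochoric): W = 0 (constant volume).
After step 1: P = 488.4 kPa (V unchanged).
Step 2 (adiabatic): W = (P₁V₁ − P₂V₂)/(γ−1) = (18753 − 12788)/0.4 = 14912 J.
W_total = 0 + 14912 = 14912 J.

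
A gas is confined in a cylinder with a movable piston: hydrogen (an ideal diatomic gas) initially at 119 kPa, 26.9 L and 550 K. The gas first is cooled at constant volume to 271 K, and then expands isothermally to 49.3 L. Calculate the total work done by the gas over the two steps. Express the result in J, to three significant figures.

W_total ≈ 956 J

Step 1 (isochoric): W = 0 (constant volume).
After step 1: P = 58.63 kPa (V unchanged).
Step 2 (isothermal): W = P₁V₁ ln(V₂/V₁) = (1577) ln(49.3/26.9) = 955.5 J.
W_total = 0 + 955.5 = 955.5 J.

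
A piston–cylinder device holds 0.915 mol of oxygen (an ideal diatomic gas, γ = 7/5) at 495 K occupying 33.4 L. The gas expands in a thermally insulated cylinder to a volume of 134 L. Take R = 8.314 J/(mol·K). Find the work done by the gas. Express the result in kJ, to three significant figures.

W ≈ 4.01 kJ

Adiabatic: TV^(γ−1) = const with γ = 7/5.
T₂ = T₁ (V₁/V₂)^(γ−1) = 495 × (33.4/134)^0.4 = 495 × 0.5737 = 284 K.
W_by = nCᵥ(T₁ − T₂) = (0.915)(20.79)(495 − 284) = 4014 J.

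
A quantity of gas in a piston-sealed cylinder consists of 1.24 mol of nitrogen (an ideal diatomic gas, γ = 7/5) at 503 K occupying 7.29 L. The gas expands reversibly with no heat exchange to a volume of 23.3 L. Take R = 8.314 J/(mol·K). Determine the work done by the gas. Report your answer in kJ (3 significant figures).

W ≈ 4.82 kJ

Adiabatic: TV^(γ−1) = const with γ = 7/5.
T₂ = T₁ (V₁/V₂)^(γ−1) = 503 × (7.29/23.3)^0.4 = 503 × 0.6283 = 316 K.
W_by = nCᵥ(T₁ − T₂) = (1.24)(20.79)(503 − 316) = 4819 J.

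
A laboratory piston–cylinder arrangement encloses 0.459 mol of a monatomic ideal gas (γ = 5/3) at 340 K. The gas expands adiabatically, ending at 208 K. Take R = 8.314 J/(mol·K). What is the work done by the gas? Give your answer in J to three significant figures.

Adiabatic ⇒ Q = 0, so W_by = −ΔU = nCᵥ(T₁ − T₂).
Cᵥ = 3R/2 = 12.47 J/(mol·K).
W = (0.459)(12.47)(340 − 208) = 755.6 J.

W ≈ 756 J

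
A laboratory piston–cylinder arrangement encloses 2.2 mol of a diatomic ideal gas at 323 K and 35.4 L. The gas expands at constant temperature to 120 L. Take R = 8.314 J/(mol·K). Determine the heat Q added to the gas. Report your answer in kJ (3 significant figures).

Q ≈ 7.21 kJ

Isothermal ⇒ ΔU = 0, so Q = W = nRT ln(V₂/V₁).
Q = (2.2)(8.314)(323) ln(120/35.4) = 5908 × 1.221 = 7212 J.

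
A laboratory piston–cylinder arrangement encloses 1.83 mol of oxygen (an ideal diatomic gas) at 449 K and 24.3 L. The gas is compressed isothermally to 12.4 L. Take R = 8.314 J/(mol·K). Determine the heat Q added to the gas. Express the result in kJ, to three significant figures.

Isothermal ⇒ ΔU = 0, so Q = W = nRT ln(V₂/V₁).
Q = (1.83)(8.314)(449) ln(12.4/24.3) = 6831 × -0.6728 = -4596 J.

Q ≈ -4.60 kJ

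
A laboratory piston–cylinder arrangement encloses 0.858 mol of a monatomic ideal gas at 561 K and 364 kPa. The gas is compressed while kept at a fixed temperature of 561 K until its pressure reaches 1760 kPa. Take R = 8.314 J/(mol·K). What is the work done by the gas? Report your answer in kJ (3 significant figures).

Isothermal process: W = nRT ln(V₂/V₁) = nRT ln(P₁/P₂).
W = (0.858)(8.314)(561) × ln(364/1760)
  = 4002 × ln(0.2068) = 4002 × -1.576
W_by_gas = -6307 J.

W ≈ -6.31 kJ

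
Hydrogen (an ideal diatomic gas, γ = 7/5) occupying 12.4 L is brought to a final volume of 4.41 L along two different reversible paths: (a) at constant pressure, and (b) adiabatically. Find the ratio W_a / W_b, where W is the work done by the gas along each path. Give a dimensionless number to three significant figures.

W_a / W_b ≈ 0.503

Path (a) isobaric: W = P₁(V₂ − V₁) → W_a/(P₁V₁) = -0.6444.
Path (b) adiabatic: W = P₁V₁(1 − (V₁/V₂)^(γ−1))/(γ−1) → W_b/(P₁V₁) = -1.28.
W_a / W_b = -0.6444 / -1.28 = 0.5033.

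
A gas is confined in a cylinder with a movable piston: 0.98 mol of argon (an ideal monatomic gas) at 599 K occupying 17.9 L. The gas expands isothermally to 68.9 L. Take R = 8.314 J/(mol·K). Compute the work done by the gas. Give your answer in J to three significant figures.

W ≈ 6580 J

Isothermal: W = nRT ln(V₂/V₁).
W = (0.98)(8.314)(599) × ln(68.9/17.9)
  = 4880 × 1.348
W_by_gas = 6578 J.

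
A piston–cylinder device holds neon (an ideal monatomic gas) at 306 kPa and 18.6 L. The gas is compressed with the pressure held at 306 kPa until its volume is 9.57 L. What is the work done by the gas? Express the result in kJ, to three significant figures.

W ≈ -2.76 kJ

Isobaric: W = P ΔV.
W = (306 kPa)(9.57 − 18.6 L) = (306)(-9.03) = -2763 J.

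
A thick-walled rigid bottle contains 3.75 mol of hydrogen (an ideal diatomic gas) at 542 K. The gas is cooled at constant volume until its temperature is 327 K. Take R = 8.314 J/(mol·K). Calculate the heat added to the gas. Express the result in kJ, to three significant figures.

Q ≈ -16.8 kJ

Constant volume ⇒ W = 0, so Q = ΔU = nCᵥΔT with Cᵥ = 5R/2 = 20.79 J/(mol·K).
ΔU = (3.75)(20.79)(327 − 542) = -16758 J.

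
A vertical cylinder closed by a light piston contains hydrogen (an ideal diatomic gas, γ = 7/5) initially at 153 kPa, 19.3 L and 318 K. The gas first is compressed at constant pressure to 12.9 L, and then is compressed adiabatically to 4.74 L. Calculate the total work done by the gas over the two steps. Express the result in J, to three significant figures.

W_total ≈ -3410 J

Step 1 (isobaric): W = PΔV = (153 kPa)(12.9 − 19.3 L) = -979.2 J.
After step 1: P = 153 kPa, V = 12.9 L, T = 212.5 K.
Step 2 (adiabatic): W = (P₁V₁ − P₂V₂)/(γ−1) = (1974 − 2946)/0.4 = -2430 J.
W_total = -979.2 − 2430 = -3409 J.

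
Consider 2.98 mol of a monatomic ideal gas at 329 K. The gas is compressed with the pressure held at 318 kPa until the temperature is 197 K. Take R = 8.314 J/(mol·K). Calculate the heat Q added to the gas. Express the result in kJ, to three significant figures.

Isobaric: W = nRΔT = (2.98)(8.314)(-132) = -3270 J.
ΔU = nCᵥΔT with Cᵥ = 3R/2: ΔU = (2.98)(12.47)(-132) = -4906 J.
Q = ΔU + W = -4906 − 3270 = -8176 J.

Q ≈ -8.18 kJ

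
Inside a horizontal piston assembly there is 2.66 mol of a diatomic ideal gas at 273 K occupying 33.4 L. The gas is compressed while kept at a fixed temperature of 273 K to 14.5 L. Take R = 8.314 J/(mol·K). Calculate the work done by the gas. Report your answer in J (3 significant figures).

W ≈ -5040 J

Isothermal: W = nRT ln(V₂/V₁).
W = (2.66)(8.314)(273) × ln(14.5/33.4)
  = 6037 × -0.8344
W_by_gas = -5038 J.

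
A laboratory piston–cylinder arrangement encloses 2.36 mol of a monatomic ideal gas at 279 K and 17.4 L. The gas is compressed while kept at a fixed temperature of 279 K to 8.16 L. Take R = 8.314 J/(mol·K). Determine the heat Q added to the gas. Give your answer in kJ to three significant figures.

Isothermal ⇒ ΔU = 0, so Q = W = nRT ln(V₂/V₁).
Q = (2.36)(8.314)(279) ln(8.16/17.4) = 5474 × -0.7572 = -4145 J.

Q ≈ -4.15 kJ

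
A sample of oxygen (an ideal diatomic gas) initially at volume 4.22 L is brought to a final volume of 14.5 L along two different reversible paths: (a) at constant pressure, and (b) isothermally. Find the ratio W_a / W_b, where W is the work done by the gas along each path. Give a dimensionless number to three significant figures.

W_a / W_b ≈ 1.97

Path (a) isobaric: W = P₁(V₂ − V₁) → W_a/(P₁V₁) = 2.436.
Path (b) isothermal: W = P₁V₁ ln(V₂/V₁) → W_b/(P₁V₁) = 1.234.
W_a / W_b = 2.436 / 1.234 = 1.974.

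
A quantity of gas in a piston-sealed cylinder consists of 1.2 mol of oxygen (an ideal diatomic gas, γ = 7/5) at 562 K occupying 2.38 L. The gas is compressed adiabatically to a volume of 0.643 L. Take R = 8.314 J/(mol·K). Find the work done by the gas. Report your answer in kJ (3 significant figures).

W ≈ -9.64 kJ

Adiabatic: TV^(γ−1) = const with γ = 7/5.
T₂ = T₁ (V₁/V₂)^(γ−1) = 562 × (2.38/0.643)^0.4 = 562 × 1.688 = 948.6 K.
W_by = nCᵥ(T₁ − T₂) = (1.2)(20.79)(562 − 948.6) = -9643 J.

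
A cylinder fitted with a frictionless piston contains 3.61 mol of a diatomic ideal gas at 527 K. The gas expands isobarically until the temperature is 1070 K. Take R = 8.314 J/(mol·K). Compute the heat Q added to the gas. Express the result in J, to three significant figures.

Isobaric: W = nRΔT = (3.61)(8.314)(543) = 16297 J.
ΔU = nCᵥΔT with Cᵥ = 5R/2: ΔU = (3.61)(20.79)(543) = 40743 J.
Q = ΔU + W = 40743 + 16297 = 57041 J.

Q ≈ 57000 J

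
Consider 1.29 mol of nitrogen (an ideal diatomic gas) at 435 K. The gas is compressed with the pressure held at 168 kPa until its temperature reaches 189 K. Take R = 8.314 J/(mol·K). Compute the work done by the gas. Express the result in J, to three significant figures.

W ≈ -2640 J

Isobaric: W = P ΔV = nR ΔT.
W = (1.29)(8.314)(189 − 435) = -2638 J.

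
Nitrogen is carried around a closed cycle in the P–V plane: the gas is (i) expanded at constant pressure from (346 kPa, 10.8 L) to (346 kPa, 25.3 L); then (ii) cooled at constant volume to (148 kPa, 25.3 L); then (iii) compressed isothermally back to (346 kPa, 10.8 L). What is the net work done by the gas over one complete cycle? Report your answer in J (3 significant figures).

Leg (i): W = PΔV = (346)(25.3 − 10.8) = 5017 J.
Leg (ii): W = 0.
Leg (iii): W = PᵢVᵢ ln(V_f/Vᵢ) = (3744) ln(10.8/25.3) = -3187 J.
W_net = 5017 − 3187 = 1830 J.

W_net ≈ 1830 J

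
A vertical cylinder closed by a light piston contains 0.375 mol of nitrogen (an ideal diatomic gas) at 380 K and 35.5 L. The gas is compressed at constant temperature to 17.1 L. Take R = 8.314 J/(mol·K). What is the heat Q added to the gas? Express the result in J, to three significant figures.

Q ≈ -865 J

Isothermal ⇒ ΔU = 0, so Q = W = nRT ln(V₂/V₁).
Q = (0.375)(8.314)(380) ln(17.1/35.5) = 1185 × -0.7305 = -865.4 J.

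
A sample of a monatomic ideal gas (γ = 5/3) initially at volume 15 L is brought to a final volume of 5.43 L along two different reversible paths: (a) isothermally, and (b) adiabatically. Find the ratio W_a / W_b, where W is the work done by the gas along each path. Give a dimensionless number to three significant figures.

Path (a) isothermal: W = P₁V₁ ln(V₂/V₁) → W_a/(P₁V₁) = -1.016.
Path (b) adiabatic: W = P₁V₁(1 − (V₁/V₂)^(γ−1))/(γ−1) → W_b/(P₁V₁) = -1.453.
W_a / W_b = -1.016 / -1.453 = 0.6992.

W_a / W_b ≈ 0.699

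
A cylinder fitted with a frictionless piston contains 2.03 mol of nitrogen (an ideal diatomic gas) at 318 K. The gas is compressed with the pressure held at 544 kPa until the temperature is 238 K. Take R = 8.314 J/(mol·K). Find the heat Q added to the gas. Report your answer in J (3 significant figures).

Q ≈ -4730 J

Isobaric: W = nRΔT = (2.03)(8.314)(-80) = -1350 J.
ΔU = nCᵥΔT with Cᵥ = 5R/2: ΔU = (2.03)(20.79)(-80) = -3375 J.
Q = ΔU + W = -3375 − 1350 = -4726 J.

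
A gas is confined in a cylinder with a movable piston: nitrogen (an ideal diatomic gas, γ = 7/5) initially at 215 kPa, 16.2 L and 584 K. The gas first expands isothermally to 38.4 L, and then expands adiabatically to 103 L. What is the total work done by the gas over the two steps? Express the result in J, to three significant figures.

Step 1 (isothermal): W = P₁V₁ ln(V₂/V₁) = (3483) ln(38.4/16.2) = 3006 J.
After step 1: P = 90.7 kPa, V = 38.4 L, T = 584 K.
Step 2 (adiabatic): W = (P₁V₁ − P₂V₂)/(γ−1) = (3483 − 2347)/0.4 = 2839 J.
W_total = 3006 + 2839 = 5845 J.

W_total ≈ 5850 J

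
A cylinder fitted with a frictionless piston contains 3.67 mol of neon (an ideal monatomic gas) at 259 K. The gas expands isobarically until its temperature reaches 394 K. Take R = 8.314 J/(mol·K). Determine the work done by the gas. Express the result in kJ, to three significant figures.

Isobaric: W = P ΔV = nR ΔT.
W = (3.67)(8.314)(394 − 259) = 4119 J.

W ≈ 4.12 kJ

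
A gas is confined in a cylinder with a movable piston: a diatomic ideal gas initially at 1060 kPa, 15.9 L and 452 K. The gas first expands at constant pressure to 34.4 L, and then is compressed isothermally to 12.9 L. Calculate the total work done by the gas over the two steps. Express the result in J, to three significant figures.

Step 1 (isobaric): W = PΔV = (1060 kPa)(34.4 − 15.9 L) = 19610 J.
After step 1: P = 1060 kPa, V = 34.4 L, T = 977.9 K.
Step 2 (isothermal): W = P₁V₁ ln(V₂/V₁) = (36464) ln(12.9/34.4) = -35765 J.
W_total = 19610 − 35765 = -16155 J.

W_total ≈ -16200 J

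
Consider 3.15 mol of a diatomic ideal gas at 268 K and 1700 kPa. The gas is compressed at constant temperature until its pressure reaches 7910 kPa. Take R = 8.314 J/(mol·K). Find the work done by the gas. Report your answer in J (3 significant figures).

W ≈ -10800 J

Isothermal process: W = nRT ln(V₂/V₁) = nRT ln(P₁/P₂).
W = (3.15)(8.314)(268) × ln(1700/7910)
  = 7019 × ln(0.2149) = 7019 × -1.537
W_by_gas = -10791 J.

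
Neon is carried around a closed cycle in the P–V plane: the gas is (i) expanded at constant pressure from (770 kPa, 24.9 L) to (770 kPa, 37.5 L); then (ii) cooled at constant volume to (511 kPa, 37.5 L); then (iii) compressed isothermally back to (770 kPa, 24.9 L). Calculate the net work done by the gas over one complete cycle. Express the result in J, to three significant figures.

W_net ≈ 1860 J

Leg (i): W = PΔV = (770)(37.5 − 24.9) = 9702 J.
Leg (ii): W = 0.
Leg (iii): W = PᵢVᵢ ln(V_f/Vᵢ) = (19162) ln(24.9/37.5) = -7847 J.
W_net = 9702 − 7847 = 1855 J.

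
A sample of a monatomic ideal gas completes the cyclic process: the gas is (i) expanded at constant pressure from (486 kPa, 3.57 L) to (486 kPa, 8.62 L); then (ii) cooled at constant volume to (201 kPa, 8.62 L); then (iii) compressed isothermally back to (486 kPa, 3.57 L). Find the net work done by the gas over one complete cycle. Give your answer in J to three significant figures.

W_net ≈ 927 J

Leg (i): W = PΔV = (486)(8.62 − 3.57) = 2454 J.
Leg (ii): W = 0.
Leg (iii): W = PᵢVᵢ ln(V_f/Vᵢ) = (1733) ln(3.57/8.62) = -1527 J.
W_net = 2454 − 1527 = 927 J.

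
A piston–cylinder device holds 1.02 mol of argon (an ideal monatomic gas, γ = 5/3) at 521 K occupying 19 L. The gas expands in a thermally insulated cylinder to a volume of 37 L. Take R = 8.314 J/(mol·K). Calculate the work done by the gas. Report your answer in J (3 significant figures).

Adiabatic: TV^(γ−1) = const with γ = 5/3.
T₂ = T₁ (V₁/V₂)^(γ−1) = 521 × (19/37)^0.667 = 521 × 0.6413 = 334.1 K.
W_by = nCᵥ(T₁ − T₂) = (1.02)(12.47)(521 − 334.1) = 2377 J.

W ≈ 2380 J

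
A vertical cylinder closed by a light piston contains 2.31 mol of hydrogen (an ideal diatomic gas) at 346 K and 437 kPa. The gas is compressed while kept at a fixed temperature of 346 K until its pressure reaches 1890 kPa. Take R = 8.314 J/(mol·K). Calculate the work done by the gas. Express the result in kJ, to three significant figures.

Isothermal process: W = nRT ln(V₂/V₁) = nRT ln(P₁/P₂).
W = (2.31)(8.314)(346) × ln(437/1890)
  = 6645 × ln(0.2312) = 6645 × -1.464
W_by_gas = -9731 J.

W ≈ -9.73 kJ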